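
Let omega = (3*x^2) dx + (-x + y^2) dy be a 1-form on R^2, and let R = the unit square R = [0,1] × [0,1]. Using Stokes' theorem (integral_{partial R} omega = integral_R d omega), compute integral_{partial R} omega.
integral_(partial R) omega = -1

Stokes: integral_partial_R omega = integral_R d omega with d omega = (∂Q/∂x - ∂P/∂y) dx ∧ dy.
  ∂Q/∂x = -1
  ∂P/∂y = 0
  integrand = ∂Q/∂x - ∂P/∂y = -1.
Integrating over R: integral_0^1 integral_0^1 (-1) dx dy = -1.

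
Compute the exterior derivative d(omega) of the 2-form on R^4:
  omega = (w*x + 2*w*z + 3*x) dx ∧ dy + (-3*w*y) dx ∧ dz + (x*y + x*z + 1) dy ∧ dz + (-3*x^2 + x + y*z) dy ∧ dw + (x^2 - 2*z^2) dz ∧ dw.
d(omega) = (5*w + y + z) dx ∧ dy ∧ dz + (-5*x + 2*z + 1) dx ∧ dy ∧ dw + (2*x - 3*y) dx ∧ dz ∧ dw + (-y) dy ∧ dz ∧ dw

For a 2-form omega = sum_{i<j} g_{ij} dx_i ∧ dx_j, the exterior derivative is
  d(omega) = sum_{i<j} d(g_{ij}) ∧ dx_i ∧ dx_j = sum_{i<j, k} (∂g_{ij}/∂x_k) dx_k ∧ dx_i ∧ dx_j.
Expand each term, using dx_k ∧ dx_i ∧ dx_j = sgn(permutation) dx_{(a)} ∧ dx_{(b)} ∧ dx_{(c)} with (a < b < c) sorted:
  d(w*x + 2*w*z + 3*x) includes (∂/∂z)(w*x + 2*w*z + 3*x) dz = (2*w) dz, which multiplied by dx ∧ dy gives (2*w) dx ∧ dy ∧ dz
  d(w*x + 2*w*z + 3*x) includes (∂/∂w)(w*x + 2*w*z + 3*x) dw = (x + 2*z) dw, which multiplied by dx ∧ dy gives (x + 2*z) dx ∧ dy ∧ dw
  d(-3*w*y) includes (∂/∂y)(-3*w*y) dy = (-3*w) dy, which multiplied by dx ∧ dz gives (3*w) dx ∧ dy ∧ dz
  d(-3*w*y) includes (∂/∂w)(-3*w*y) dw = (-3*y) dw, which multiplied by dx ∧ dz gives (-3*y) dx ∧ dz ∧ dw
  d(x*y + x*z + 1) includes (∂/∂x)(x*y + x*z + 1) dx = (y + z) dx, which multiplied by dy ∧ dz gives (y + z) dx ∧ dy ∧ dz
  d(-3*x^2 + x + y*z) includes (∂/∂x)(-3*x^2 + x + y*z) dx = (1 - 6*x) dx, which multiplied by dy ∧ dw gives (1 - 6*x) dx ∧ dy ∧ dw
  d(-3*x^2 + x + y*z) includes (∂/∂z)(-3*x^2 + x + y*z) dz = (y) dz, which multiplied by dy ∧ dw gives (-y) dy ∧ dz ∧ dw
  d(x^2 - 2*z^2) includes (∂/∂x)(x^2 - 2*z^2) dx = (2*x) dx, which multiplied by dz ∧ dw gives (2*x) dx ∧ dz ∧ dw
Collecting like 3-forms: d(omega) = (5*w + y + z) dx ∧ dy ∧ dz + (-5*x + 2*z + 1) dx ∧ dy ∧ dw + (2*x - 3*y) dx ∧ dz ∧ dw + (-y) dy ∧ dz ∧ dw.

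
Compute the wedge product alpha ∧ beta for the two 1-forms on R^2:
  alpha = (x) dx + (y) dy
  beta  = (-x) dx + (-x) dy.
alpha ∧ beta = (x*(-x + y)) dx ∧ dy

Distribute the wedge, using dx_i ∧ dx_j = -dx_j ∧ dx_i and dx_i ∧ dx_i = 0. For each pair (i, j) with i < j, the coefficient of dx_i ∧ dx_j in alpha ∧ beta is (alpha_i * beta_j - alpha_j * beta_i). Collecting: alpha ∧ beta = (x*(-x + y)) dx ∧ dy.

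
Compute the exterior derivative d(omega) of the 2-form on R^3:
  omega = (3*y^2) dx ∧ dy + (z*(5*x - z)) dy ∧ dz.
d(omega) = (5*z) dx ∧ dy ∧ dz

For a 2-form omega = sum_{i<j} g_{ij} dx_i ∧ dx_j, the exterior derivative is
  d(omega) = sum_{i<j} d(g_{ij}) ∧ dx_i ∧ dx_j = sum_{i<j, k} (∂g_{ij}/∂x_k) dx_k ∧ dx_i ∧ dx_j.
Expand each term, using dx_k ∧ dx_i ∧ dx_j = sgn(permutation) dx_{(a)} ∧ dx_{(b)} ∧ dx_{(c)} with (a < b < c) sorted:
  d(z*(5*x - z)) includes (∂/∂x)(z*(5*x - z)) dx = (5*z) dx, which multiplied by dy ∧ dz gives (5*z) dx ∧ dy ∧ dz
Collecting like 3-forms: d(omega) = (5*z) dx ∧ dy ∧ dz.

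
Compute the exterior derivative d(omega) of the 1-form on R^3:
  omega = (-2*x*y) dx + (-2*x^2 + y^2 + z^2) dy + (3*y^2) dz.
d(omega) = (-2*x) dx ∧ dy + (6*y - 2*z) dy ∧ dz

For a 1-form omega = sum_i f_i dx_i, the exterior derivative is
  d(omega) = sum_{i < j} (∂f_j/∂x_i - ∂f_i/∂x_j) dx_i ∧ dx_j.
  coefficient of dx ∧ dy: ∂f_2/∂x - ∂f_1/∂y = ∂(-2*x^2 + y^2 + z^2)/∂x - ∂(-2*x*y)/∂y = -2*x
  coefficient of dy ∧ dz: ∂f_3/∂y - ∂f_2/∂z = ∂(3*y^2)/∂y - ∂(-2*x^2 + y^2 + z^2)/∂z = 6*y - 2*z
Assembling: d(omega) = (-2*x) dx ∧ dy + (6*y - 2*z) dy ∧ dz.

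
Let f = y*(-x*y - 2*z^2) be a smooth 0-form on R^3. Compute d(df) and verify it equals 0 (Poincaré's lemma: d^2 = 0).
d(df) = 0

Step 1: df = sum_i (∂f/∂x_i) dx_i = (-y^2) dx + (-2*x*y - 2*z^2) dy + (-4*y*z) dz.
Step 2: Apply d again. Using the 1-form formula, the coefficient of dx ∧ dy in d(df) is ∂^2 f/∂x ∂y - ∂^2 f/∂y ∂x = (-2*y) - (-2*y) = 0 (equality of mixed partials for smooth f).
Similarly for dx ∧ dz and dy ∧ dz — all coefficients vanish. So d(df) = 0.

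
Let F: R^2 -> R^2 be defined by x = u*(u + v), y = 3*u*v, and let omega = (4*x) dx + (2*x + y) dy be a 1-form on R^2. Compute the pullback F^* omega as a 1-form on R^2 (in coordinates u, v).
F^* omega = (u*(8*u^2 + 18*u*v + 19*v^2)) du + (u^2*(10*u + 19*v)) dv

Using F^*(f dg) = (f ∘ F) d(g ∘ F), substitute each coordinate x_i by F_i(u, v) in f_i, and replace dx_i by d F_i = (∂F_i/∂u) du + (∂F_i/∂v) dv.
  For the x component: f_1(F) = 4*u*(u + v); d F_1 = (2*u + v) du + (u) dv
  For the y component: f_2(F) = u*(2*u + 5*v); d F_2 = (3*v) du + (3*u) dv
Combining and collecting du, dv coefficients:
  coeff of du: u*(8*u^2 + 18*u*v + 19*v^2)
  coeff of dv: u^2*(10*u + 19*v)
F^* omega = (u*(8*u^2 + 18*u*v + 19*v^2)) du + (u^2*(10*u + 19*v)) dv.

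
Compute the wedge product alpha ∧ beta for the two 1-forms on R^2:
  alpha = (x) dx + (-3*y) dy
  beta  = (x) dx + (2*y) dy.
alpha ∧ beta = (5*x*y) dx ∧ dy

Distribute the wedge, using dx_i ∧ dx_j = -dx_j ∧ dx_i and dx_i ∧ dx_i = 0. For each pair (i, j) with i < j, the coefficient of dx_i ∧ dx_j in alpha ∧ beta is (alpha_i * beta_j - alpha_j * beta_i). Collecting: alpha ∧ beta = (5*x*y) dx ∧ dy.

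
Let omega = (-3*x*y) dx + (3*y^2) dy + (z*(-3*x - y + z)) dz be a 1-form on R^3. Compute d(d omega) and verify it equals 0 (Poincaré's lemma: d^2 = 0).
d(d omega) = 0

Step 1: d omega = sum_{i<j} (∂f_j/∂x_i - ∂f_i/∂x_j) dx_i ∧ dx_j:
  coeff of dx ∧ dy: 3*x
  coeff of dx ∧ dz: -3*z
  coeff of dy ∧ dz: -z
Step 2: Apply d again to each 2-form coefficient. The only possible 3-form in R^3 is dx ∧ dy ∧ dz, with coefficient
  ∂(coeff of dy∧dz)/∂x - ∂(coeff of dx∧dz)/∂y + ∂(coeff of dx∧dy)/∂z
  = ∂/∂x (-z) - ∂/∂y (-3*z) + ∂/∂z (3*x).
Each of these terms simplifies to sums of mixed partials that cancel in pairs. The result is 0 (by equality of mixed partials for smooth functions — Schwarz / Clairaut).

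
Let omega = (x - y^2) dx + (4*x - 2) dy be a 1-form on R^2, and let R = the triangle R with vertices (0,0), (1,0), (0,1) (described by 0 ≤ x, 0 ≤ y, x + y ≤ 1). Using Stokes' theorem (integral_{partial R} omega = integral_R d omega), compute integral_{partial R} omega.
integral_(partial R) omega = 7/3

Stokes: integral_partial_R omega = integral_R d omega with d omega = (∂Q/∂x - ∂P/∂y) dx ∧ dy.
  ∂Q/∂x = 4
  ∂P/∂y = -2*y
  integrand = ∂Q/∂x - ∂P/∂y = 2*y + 4.
Integrating over R: integral_0^1 integral_0^{1-x} (2*y + 4) dy dx = 7/3.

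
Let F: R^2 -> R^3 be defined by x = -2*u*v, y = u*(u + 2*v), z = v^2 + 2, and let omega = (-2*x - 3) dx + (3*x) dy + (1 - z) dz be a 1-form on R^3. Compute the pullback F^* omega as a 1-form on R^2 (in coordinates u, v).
F^* omega = (2*v*(-6*u^2 - 10*u*v + 3)) du + (-20*u^2*v + 6*u - 2*v^3 - 2*v) dv

Using F^*(f dg) = (f ∘ F) d(g ∘ F), substitute each coordinate x_i by F_i(u, v) in f_i, and replace dx_i by d F_i = (∂F_i/∂u) du + (∂F_i/∂v) dv.
  For the x component: f_1(F) = 4*u*v - 3; d F_1 = (-2*v) du + (-2*u) dv
  For the y component: f_2(F) = -6*u*v; d F_2 = (2*u + 2*v) du + (2*u) dv
  For the z component: f_3(F) = -v^2 - 1; d F_3 = (0) du + (2*v) dv
Combining and collecting du, dv coefficients:
  coeff of du: 2*v*(-6*u^2 - 10*u*v + 3)
  coeff of dv: -20*u^2*v + 6*u - 2*v^3 - 2*v
F^* omega = (2*v*(-6*u^2 - 10*u*v + 3)) du + (-20*u^2*v + 6*u - 2*v^3 - 2*v) dv.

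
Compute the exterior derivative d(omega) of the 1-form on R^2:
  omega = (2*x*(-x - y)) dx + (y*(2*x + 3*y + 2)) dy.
d(omega) = (2*x + 2*y) dx ∧ dy

For a 1-form omega = sum_i f_i dx_i, the exterior derivative is
  d(omega) = sum_{i < j} (∂f_j/∂x_i - ∂f_i/∂x_j) dx_i ∧ dx_j.
  coefficient of dx ∧ dy: ∂f_2/∂x - ∂f_1/∂y = ∂(y*(2*x + 3*y + 2))/∂x - ∂(2*x*(-x - y))/∂y = 2*x + 2*y
Assembling: d(omega) = (2*x + 2*y) dx ∧ dy.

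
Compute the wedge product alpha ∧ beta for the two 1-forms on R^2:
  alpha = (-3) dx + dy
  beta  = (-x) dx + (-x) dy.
alpha ∧ beta = (4*x) dx ∧ dy

Distribute the wedge, using dx_i ∧ dx_j = -dx_j ∧ dx_i and dx_i ∧ dx_i = 0. For each pair (i, j) with i < j, the coefficient of dx_i ∧ dx_j in alpha ∧ beta is (alpha_i * beta_j - alpha_j * beta_i). Collecting: alpha ∧ beta = (4*x) dx ∧ dy.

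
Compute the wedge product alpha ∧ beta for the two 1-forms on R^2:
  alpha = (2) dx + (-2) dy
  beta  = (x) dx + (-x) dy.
alpha ∧ beta = 0

Distribute the wedge, using dx_i ∧ dx_j = -dx_j ∧ dx_i and dx_i ∧ dx_i = 0. For each pair (i, j) with i < j, the coefficient of dx_i ∧ dx_j in alpha ∧ beta is (alpha_i * beta_j - alpha_j * beta_i). Collecting: alpha ∧ beta = 0.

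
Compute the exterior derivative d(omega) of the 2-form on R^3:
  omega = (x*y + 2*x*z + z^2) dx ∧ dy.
d(omega) = (2*x + 2*z) dx ∧ dy ∧ dz

For a 2-form omega = sum_{i<j} g_{ij} dx_i ∧ dx_j, the exterior derivative is
  d(omega) = sum_{i<j} d(g_{ij}) ∧ dx_i ∧ dx_j = sum_{i<j, k} (∂g_{ij}/∂x_k) dx_k ∧ dx_i ∧ dx_j.
Expand each term, using dx_k ∧ dx_i ∧ dx_j = sgn(permutation) dx_{(a)} ∧ dx_{(b)} ∧ dx_{(c)} with (a < b < c) sorted:
  d(x*y + 2*x*z + z^2) includes (∂/∂z)(x*y + 2*x*z + z^2) dz = (2*x + 2*z) dz, which multiplied by dx ∧ dy gives (2*x + 2*z) dx ∧ dy ∧ dz
Collecting like 3-forms: d(omega) = (2*x + 2*z) dx ∧ dy ∧ dz.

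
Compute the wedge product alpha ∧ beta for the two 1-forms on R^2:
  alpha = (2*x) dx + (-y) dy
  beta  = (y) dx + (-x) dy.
alpha ∧ beta = (-2*x^2 + y^2) dx ∧ dy

Distribute the wedge, using dx_i ∧ dx_j = -dx_j ∧ dx_i and dx_i ∧ dx_i = 0. For each pair (i, j) with i < j, the coefficient of dx_i ∧ dx_j in alpha ∧ beta is (alpha_i * beta_j - alpha_j * beta_i). Collecting: alpha ∧ beta = (-2*x^2 + y^2) dx ∧ dy.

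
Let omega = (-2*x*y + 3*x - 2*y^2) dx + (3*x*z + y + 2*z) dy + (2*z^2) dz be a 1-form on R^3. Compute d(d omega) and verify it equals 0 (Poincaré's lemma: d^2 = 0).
d(d omega) = 0

Step 1: d omega = sum_{i<j} (∂f_j/∂x_i - ∂f_i/∂x_j) dx_i ∧ dx_j:
  coeff of dx ∧ dy: 2*x + 4*y + 3*z
  coeff of dx ∧ dz: 0
  coeff of dy ∧ dz: -3*x - 2
Step 2: Apply d again to each 2-form coefficient. The only possible 3-form in R^3 is dx ∧ dy ∧ dz, with coefficient
  ∂(coeff of dy∧dz)/∂x - ∂(coeff of dx∧dz)/∂y + ∂(coeff of dx∧dy)/∂z
  = ∂/∂x (-3*x - 2) - ∂/∂y (0) + ∂/∂z (2*x + 4*y + 3*z).
Each of these terms simplifies to sums of mixed partials that cancel in pairs. The result is 0 (by equality of mixed partials for smooth functions — Schwarz / Clairaut).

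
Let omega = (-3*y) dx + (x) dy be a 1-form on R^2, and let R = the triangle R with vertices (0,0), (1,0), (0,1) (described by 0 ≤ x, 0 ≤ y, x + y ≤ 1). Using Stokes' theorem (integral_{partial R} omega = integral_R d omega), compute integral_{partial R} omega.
integral_(partial R) omega = 2

Stokes: integral_partial_R omega = integral_R d omega with d omega = (∂Q/∂x - ∂P/∂y) dx ∧ dy.
  ∂Q/∂x = 1
  ∂P/∂y = -3
  integrand = ∂Q/∂x - ∂P/∂y = 4.
Integrating over R: integral_0^1 integral_0^{1-x} (4) dy dx = 2.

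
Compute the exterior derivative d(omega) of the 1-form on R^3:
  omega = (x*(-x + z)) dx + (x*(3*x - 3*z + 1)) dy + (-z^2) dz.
d(omega) = (6*x - 3*z + 1) dx ∧ dy + (-x) dx ∧ dz + (3*x) dy ∧ dz

For a 1-form omega = sum_i f_i dx_i, the exterior derivative is
  d(omega) = sum_{i < j} (∂f_j/∂x_i - ∂f_i/∂x_j) dx_i ∧ dx_j.
  coefficient of dx ∧ dy: ∂f_2/∂x - ∂f_1/∂y = ∂(x*(3*x - 3*z + 1))/∂x - ∂(x*(-x + z))/∂y = 6*x - 3*z + 1
  coefficient of dx ∧ dz: ∂f_3/∂x - ∂f_1/∂z = ∂(-z^2)/∂x - ∂(x*(-x + z))/∂z = -x
  coefficient of dy ∧ dz: ∂f_3/∂y - ∂f_2/∂z = ∂(-z^2)/∂y - ∂(x*(3*x - 3*z + 1))/∂z = 3*x
Assembling: d(omega) = (6*x - 3*z + 1) dx ∧ dy + (-x) dx ∧ dz + (3*x) dy ∧ dz.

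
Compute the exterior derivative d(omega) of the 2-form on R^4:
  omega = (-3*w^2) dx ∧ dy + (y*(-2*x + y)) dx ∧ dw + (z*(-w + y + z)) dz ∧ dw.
d(omega) = (-6*w + 2*x - 2*y) dx ∧ dy ∧ dw + (z) dy ∧ dz ∧ dw

For a 2-form omega = sum_{i<j} g_{ij} dx_i ∧ dx_j, the exterior derivative is
  d(omega) = sum_{i<j} d(g_{ij}) ∧ dx_i ∧ dx_j = sum_{i<j, k} (∂g_{ij}/∂x_k) dx_k ∧ dx_i ∧ dx_j.
Expand each term, using dx_k ∧ dx_i ∧ dx_j = sgn(permutation) dx_{(a)} ∧ dx_{(b)} ∧ dx_{(c)} with (a < b < c) sorted:
  d(-3*w^2) includes (∂/∂w)(-3*w^2) dw = (-6*w) dw, which multiplied by dx ∧ dy gives (-6*w) dx ∧ dy ∧ dw
  d(y*(-2*x + y)) includes (∂/∂y)(y*(-2*x + y)) dy = (-2*x + 2*y) dy, which multiplied by dx ∧ dw gives (2*x - 2*y) dx ∧ dy ∧ dw
  d(z*(-w + y + z)) includes (∂/∂y)(z*(-w + y + z)) dy = (z) dy, which multiplied by dz ∧ dw gives (z) dy ∧ dz ∧ dw
Collecting like 3-forms: d(omega) = (-6*w + 2*x - 2*y) dx ∧ dy ∧ dw + (z) dy ∧ dz ∧ dw.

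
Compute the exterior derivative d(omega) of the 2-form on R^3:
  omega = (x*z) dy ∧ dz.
d(omega) = (z) dx ∧ dy ∧ dz

For a 2-form omega = sum_{i<j} g_{ij} dx_i ∧ dx_j, the exterior derivative is
  d(omega) = sum_{i<j} d(g_{ij}) ∧ dx_i ∧ dx_j = sum_{i<j, k} (∂g_{ij}/∂x_k) dx_k ∧ dx_i ∧ dx_j.
Expand each term, using dx_k ∧ dx_i ∧ dx_j = sgn(permutation) dx_{(a)} ∧ dx_{(b)} ∧ dx_{(c)} with (a < b < c) sorted:
  d(x*z) includes (∂/∂x)(x*z) dx = (z) dx, which multiplied by dy ∧ dz gives (z) dx ∧ dy ∧ dz
Collecting like 3-forms: d(omega) = (z) dx ∧ dy ∧ dz.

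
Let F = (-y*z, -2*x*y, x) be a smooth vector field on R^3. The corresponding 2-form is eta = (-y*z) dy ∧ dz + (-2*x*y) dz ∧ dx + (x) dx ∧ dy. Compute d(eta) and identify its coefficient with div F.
d(eta) = (-2*x) dx ∧ dy ∧ dz; div F = -2*x

For a 2-form in R^3 of the form above, applying d gives a 3-form with coefficient ∂P/∂x + ∂Q/∂y + ∂R/∂z:
  ∂P/∂x = 0
  ∂Q/∂y = -2*x
  ∂R/∂z = 0
Sum = -2*x, which is exactly div F.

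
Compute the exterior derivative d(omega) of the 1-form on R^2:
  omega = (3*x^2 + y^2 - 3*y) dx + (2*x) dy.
d(omega) = (5 - 2*y) dx ∧ dy

For a 1-form omega = sum_i f_i dx_i, the exterior derivative is
  d(omega) = sum_{i < j} (∂f_j/∂x_i - ∂f_i/∂x_j) dx_i ∧ dx_j.
  coefficient of dx ∧ dy: ∂f_2/∂x - ∂f_1/∂y = ∂(2*x)/∂x - ∂(3*x^2 + y^2 - 3*y)/∂y = 5 - 2*y
Assembling: d(omega) = (5 - 2*y) dx ∧ dy.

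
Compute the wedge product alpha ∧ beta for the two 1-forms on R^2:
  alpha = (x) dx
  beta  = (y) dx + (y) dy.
alpha ∧ beta = (x*y) dx ∧ dy

Distribute the wedge, using dx_i ∧ dx_j = -dx_j ∧ dx_i and dx_i ∧ dx_i = 0. For each pair (i, j) with i < j, the coefficient of dx_i ∧ dx_j in alpha ∧ beta is (alpha_i * beta_j - alpha_j * beta_i). Collecting: alpha ∧ beta = (x*y) dx ∧ dy.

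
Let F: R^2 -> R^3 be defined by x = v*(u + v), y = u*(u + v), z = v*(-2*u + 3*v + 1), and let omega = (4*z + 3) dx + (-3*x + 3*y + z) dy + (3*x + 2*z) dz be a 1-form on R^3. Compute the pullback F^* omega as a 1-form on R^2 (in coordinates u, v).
F^* omega = (6*u^3 - u^2*v - 8*u*v^2 + 2*u*v - 6*v^3 + v^2 + 3*v) du + (3*u^3 - 8*u^2*v - 28*u*v^2 + 3*u + 78*v^3 + 29*v^2 + 8*v) dv

Using F^*(f dg) = (f ∘ F) d(g ∘ F), substitute each coordinate x_i by F_i(u, v) in f_i, and replace dx_i by d F_i = (∂F_i/∂u) du + (∂F_i/∂v) dv.
  For the x component: f_1(F) = -8*u*v + 12*v^2 + 4*v + 3; d F_1 = (v) du + (u + 2*v) dv
  For the y component: f_2(F) = 3*u^2 - 2*u*v + v; d F_2 = (2*u + v) du + (u) dv
  For the z component: f_3(F) = v*(-u + 9*v + 2); d F_3 = (-2*v) du + (-2*u + 6*v + 1) dv
Combining and collecting du, dv coefficients:
  coeff of du: 6*u^3 - u^2*v - 8*u*v^2 + 2*u*v - 6*v^3 + v^2 + 3*v
  coeff of dv: 3*u^3 - 8*u^2*v - 28*u*v^2 + 3*u + 78*v^3 + 29*v^2 + 8*v
F^* omega = (6*u^3 - u^2*v - 8*u*v^2 + 2*u*v - 6*v^3 + v^2 + 3*v) du + (3*u^3 - 8*u^2*v - 28*u*v^2 + 3*u + 78*v^3 + 29*v^2 + 8*v) dv.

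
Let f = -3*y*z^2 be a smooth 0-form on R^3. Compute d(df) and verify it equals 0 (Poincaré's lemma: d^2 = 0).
d(df) = 0

Step 1: df = sum_i (∂f/∂x_i) dx_i = (0) dx + (-3*z^2) dy + (-6*y*z) dz.
Step 2: Apply d again. Using the 1-form formula, the coefficient of dx ∧ dy in d(df) is ∂^2 f/∂x ∂y - ∂^2 f/∂y ∂x = (0) - (0) = 0 (equality of mixed partials for smooth f).
Similarly for dx ∧ dz and dy ∧ dz — all coefficients vanish. So d(df) = 0.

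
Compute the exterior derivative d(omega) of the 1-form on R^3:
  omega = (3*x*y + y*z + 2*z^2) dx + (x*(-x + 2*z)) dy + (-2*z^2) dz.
d(omega) = (-5*x + z) dx ∧ dy + (-y - 4*z) dx ∧ dz + (-2*x) dy ∧ dz

For a 1-form omega = sum_i f_i dx_i, the exterior derivative is
  d(omega) = sum_{i < j} (∂f_j/∂x_i - ∂f_i/∂x_j) dx_i ∧ dx_j.
  coefficient of dx ∧ dy: ∂f_2/∂x - ∂f_1/∂y = ∂(x*(-x + 2*z))/∂x - ∂(3*x*y + y*z + 2*z^2)/∂y = -5*x + z
  coefficient of dx ∧ dz: ∂f_3/∂x - ∂f_1/∂z = ∂(-2*z^2)/∂x - ∂(3*x*y + y*z + 2*z^2)/∂z = -y - 4*z
  coefficient of dy ∧ dz: ∂f_3/∂y - ∂f_2/∂z = ∂(-2*z^2)/∂y - ∂(x*(-x + 2*z))/∂z = -2*x
Assembling: d(omega) = (-5*x + z) dx ∧ dy + (-y - 4*z) dx ∧ dz + (-2*x) dy ∧ dz.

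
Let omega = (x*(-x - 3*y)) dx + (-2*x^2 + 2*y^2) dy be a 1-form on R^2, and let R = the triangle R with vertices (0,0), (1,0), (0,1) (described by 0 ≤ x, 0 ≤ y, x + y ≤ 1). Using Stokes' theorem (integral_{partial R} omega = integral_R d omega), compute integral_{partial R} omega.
integral_(partial R) omega = -1/6

Stokes: integral_partial_R omega = integral_R d omega with d omega = (∂Q/∂x - ∂P/∂y) dx ∧ dy.
  ∂Q/∂x = -4*x
  ∂P/∂y = -3*x
  integrand = ∂Q/∂x - ∂P/∂y = -x.
Integrating over R: integral_0^1 integral_0^{1-x} (-x) dy dx = -1/6.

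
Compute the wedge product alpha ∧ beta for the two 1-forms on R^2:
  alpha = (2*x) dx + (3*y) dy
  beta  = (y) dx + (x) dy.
alpha ∧ beta = (2*x^2 - 3*y^2) dx ∧ dy

Distribute the wedge, using dx_i ∧ dx_j = -dx_j ∧ dx_i and dx_i ∧ dx_i = 0. For each pair (i, j) with i < j, the coefficient of dx_i ∧ dx_j in alpha ∧ beta is (alpha_i * beta_j - alpha_j * beta_i). Collecting: alpha ∧ beta = (2*x^2 - 3*y^2) dx ∧ dy.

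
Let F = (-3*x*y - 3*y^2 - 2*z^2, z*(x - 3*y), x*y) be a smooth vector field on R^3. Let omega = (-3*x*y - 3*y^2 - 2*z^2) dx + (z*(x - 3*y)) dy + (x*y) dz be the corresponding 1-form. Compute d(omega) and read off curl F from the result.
d(omega) = (3*y) dy ∧ dz + (-y - 4*z) dz ∧ dx + (3*x + 6*y + z) dx ∧ dy; curl F = (3*y, -y - 4*z, 3*x + 6*y + z)

d omega = sum_{i<j} (∂f_j/∂x_i - ∂f_i/∂x_j) dx_i ∧ dx_j. Under the identification (dy ∧ dz, dz ∧ dx, dx ∧ dy) ↔ (e_x, e_y, e_z), the coefficients are exactly the components of curl F. Compute:
  ∂R/∂y - ∂Q/∂z = (x) - (x - 3*y) = 3*y
  ∂P/∂z - ∂R/∂x = (-4*z) - (y) = -y - 4*z
  ∂Q/∂x - ∂P/∂y = (z) - (-3*x - 6*y) = 3*x + 6*y + z.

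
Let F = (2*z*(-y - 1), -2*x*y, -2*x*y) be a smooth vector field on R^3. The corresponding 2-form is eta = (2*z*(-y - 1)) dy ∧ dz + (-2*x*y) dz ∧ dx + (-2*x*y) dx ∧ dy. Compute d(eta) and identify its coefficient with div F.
d(eta) = (-2*x) dx ∧ dy ∧ dz; div F = -2*x

For a 2-form in R^3 of the form above, applying d gives a 3-form with coefficient ∂P/∂x + ∂Q/∂y + ∂R/∂z:
  ∂P/∂x = 0
  ∂Q/∂y = -2*x
  ∂R/∂z = 0
Sum = -2*x, which is exactly div F.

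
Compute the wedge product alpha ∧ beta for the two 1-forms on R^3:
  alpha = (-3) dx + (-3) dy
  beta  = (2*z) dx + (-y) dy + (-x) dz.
alpha ∧ beta = (3*y + 6*z) dx ∧ dy + (3*x) dx ∧ dz + (3*x) dy ∧ dz

Distribute the wedge, using dx_i ∧ dx_j = -dx_j ∧ dx_i and dx_i ∧ dx_i = 0. For each pair (i, j) with i < j, the coefficient of dx_i ∧ dx_j in alpha ∧ beta is (alpha_i * beta_j - alpha_j * beta_i). Collecting: alpha ∧ beta = (3*y + 6*z) dx ∧ dy + (3*x) dx ∧ dz + (3*x) dy ∧ dz.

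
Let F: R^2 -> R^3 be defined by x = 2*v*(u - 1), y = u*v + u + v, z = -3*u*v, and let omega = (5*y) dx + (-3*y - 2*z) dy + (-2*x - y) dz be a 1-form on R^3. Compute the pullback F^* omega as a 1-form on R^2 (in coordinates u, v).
F^* omega = (28*u*v^2 + 13*u*v - 3*u - 2*v^2 - 3*v) du + (28*u^2*v + 10*u^2 - 9*u*v - 13*u - 13*v) dv

Using F^*(f dg) = (f ∘ F) d(g ∘ F), substitute each coordinate x_i by F_i(u, v) in f_i, and replace dx_i by d F_i = (∂F_i/∂u) du + (∂F_i/∂v) dv.
  For the x component: f_1(F) = 5*u*v + 5*u + 5*v; d F_1 = (2*v) du + (2*u - 2) dv
  For the y component: f_2(F) = 3*u*v - 3*u - 3*v; d F_2 = (v + 1) du + (u + 1) dv
  For the z component: f_3(F) = -5*u*v - u + 3*v; d F_3 = (-3*v) du + (-3*u) dv
Combining and collecting du, dv coefficients:
  coeff of du: 28*u*v^2 + 13*u*v - 3*u - 2*v^2 - 3*v
  coeff of dv: 28*u^2*v + 10*u^2 - 9*u*v - 13*u - 13*v
F^* omega = (28*u*v^2 + 13*u*v - 3*u - 2*v^2 - 3*v) du + (28*u^2*v + 10*u^2 - 9*u*v - 13*u - 13*v) dv.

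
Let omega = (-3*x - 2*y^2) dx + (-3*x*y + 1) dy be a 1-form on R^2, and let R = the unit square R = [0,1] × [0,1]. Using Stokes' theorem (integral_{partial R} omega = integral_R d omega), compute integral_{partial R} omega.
integral_(partial R) omega = 1/2

Stokes: integral_partial_R omega = integral_R d omega with d omega = (∂Q/∂x - ∂P/∂y) dx ∧ dy.
  ∂Q/∂x = -3*y
  ∂P/∂y = -4*y
  integrand = ∂Q/∂x - ∂P/∂y = y.
Integrating over R: integral_0^1 integral_0^1 (y) dx dy = 1/2.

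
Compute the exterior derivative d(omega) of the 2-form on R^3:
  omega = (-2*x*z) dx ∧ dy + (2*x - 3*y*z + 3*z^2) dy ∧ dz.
d(omega) = (2 - 2*x) dx ∧ dy ∧ dz

For a 2-form omega = sum_{i<j} g_{ij} dx_i ∧ dx_j, the exterior derivative is
  d(omega) = sum_{i<j} d(g_{ij}) ∧ dx_i ∧ dx_j = sum_{i<j, k} (∂g_{ij}/∂x_k) dx_k ∧ dx_i ∧ dx_j.
Expand each term, using dx_k ∧ dx_i ∧ dx_j = sgn(permutation) dx_{(a)} ∧ dx_{(b)} ∧ dx_{(c)} with (a < b < c) sorted:
  d(-2*x*z) includes (∂/∂z)(-2*x*z) dz = (-2*x) dz, which multiplied by dx ∧ dy gives (-2*x) dx ∧ dy ∧ dz
  d(2*x - 3*y*z + 3*z^2) includes (∂/∂x)(2*x - 3*y*z + 3*z^2) dx = (2) dx, which multiplied by dy ∧ dz gives (2) dx ∧ dy ∧ dz
Collecting like 3-forms: d(omega) = (2 - 2*x) dx ∧ dy ∧ dz.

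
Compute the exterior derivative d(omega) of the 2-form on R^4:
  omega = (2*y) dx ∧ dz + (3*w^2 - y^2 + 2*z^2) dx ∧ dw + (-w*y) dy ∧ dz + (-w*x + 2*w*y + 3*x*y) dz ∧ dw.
d(omega) = (-2) dx ∧ dy ∧ dz + (2*y) dx ∧ dy ∧ dw + (-w + 3*y - 4*z) dx ∧ dz ∧ dw + (2*w + 3*x - y) dy ∧ dz ∧ dw

For a 2-form omega = sum_{i<j} g_{ij} dx_i ∧ dx_j, the exterior derivative is
  d(omega) = sum_{i<j} d(g_{ij}) ∧ dx_i ∧ dx_j = sum_{i<j, k} (∂g_{ij}/∂x_k) dx_k ∧ dx_i ∧ dx_j.
Expand each term, using dx_k ∧ dx_i ∧ dx_j = sgn(permutation) dx_{(a)} ∧ dx_{(b)} ∧ dx_{(c)} with (a < b < c) sorted:
  d(2*y) includes (∂/∂y)(2*y) dy = (2) dy, which multiplied by dx ∧ dz gives (-2) dx ∧ dy ∧ dz
  d(3*w^2 - y^2 + 2*z^2) includes (∂/∂y)(3*w^2 - y^2 + 2*z^2) dy = (-2*y) dy, which multiplied by dx ∧ dw gives (2*y) dx ∧ dy ∧ dw
  d(3*w^2 - y^2 + 2*z^2) includes (∂/∂z)(3*w^2 - y^2 + 2*z^2) dz = (4*z) dz, which multiplied by dx ∧ dw gives (-4*z) dx ∧ dz ∧ dw
  d(-w*y) includes (∂/∂w)(-w*y) dw = (-y) dw, which multiplied by dy ∧ dz gives (-y) dy ∧ dz ∧ dw
  d(-w*x + 2*w*y + 3*x*y) includes (∂/∂x)(-w*x + 2*w*y + 3*x*y) dx = (-w + 3*y) dx, which multiplied by dz ∧ dw gives (-w + 3*y) dx ∧ dz ∧ dw
  d(-w*x + 2*w*y + 3*x*y) includes (∂/∂y)(-w*x + 2*w*y + 3*x*y) dy = (2*w + 3*x) dy, which multiplied by dz ∧ dw gives (2*w + 3*x) dy ∧ dz ∧ dw
Collecting like 3-forms: d(omega) = (-2) dx ∧ dy ∧ dz + (2*y) dx ∧ dy ∧ dw + (-w + 3*y - 4*z) dx ∧ dz ∧ dw + (2*w + 3*x - y) dy ∧ dz ∧ dw.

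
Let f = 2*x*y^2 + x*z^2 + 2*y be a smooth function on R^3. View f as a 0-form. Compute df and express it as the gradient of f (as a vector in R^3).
df = (2*y^2 + z^2) dx + (4*x*y + 2) dy + (2*x*z) dz; grad f = (2*y^2 + z^2, 4*x*y + 2, 2*x*z)

For a 0-form f, d f = (∂f/∂x) dx + (∂f/∂y) dy + (∂f/∂z) dz. The components of the vector representation are exactly the entries of grad f in Cartesian coordinates:
  ∂f/∂x = 2*y^2 + z^2
  ∂f/∂y = 4*x*y + 2
  ∂f/∂z = 2*x*z.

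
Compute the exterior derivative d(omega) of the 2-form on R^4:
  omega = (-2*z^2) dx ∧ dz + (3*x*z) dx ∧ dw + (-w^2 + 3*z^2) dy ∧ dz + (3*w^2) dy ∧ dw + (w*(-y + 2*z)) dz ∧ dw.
d(omega) = (-3*x) dx ∧ dz ∧ dw + (-3*w) dy ∧ dz ∧ dw

For a 2-form omega = sum_{i<j} g_{ij} dx_i ∧ dx_j, the exterior derivative is
  d(omega) = sum_{i<j} d(g_{ij}) ∧ dx_i ∧ dx_j = sum_{i<j, k} (∂g_{ij}/∂x_k) dx_k ∧ dx_i ∧ dx_j.
Expand each term, using dx_k ∧ dx_i ∧ dx_j = sgn(permutation) dx_{(a)} ∧ dx_{(b)} ∧ dx_{(c)} with (a < b < c) sorted:
  d(3*x*z) includes (∂/∂z)(3*x*z) dz = (3*x) dz, which multiplied by dx ∧ dw gives (-3*x) dx ∧ dz ∧ dw
  d(-w^2 + 3*z^2) includes (∂/∂w)(-w^2 + 3*z^2) dw = (-2*w) dw, which multiplied by dy ∧ dz gives (-2*w) dy ∧ dz ∧ dw
  d(w*(-y + 2*z)) includes (∂/∂y)(w*(-y + 2*z)) dy = (-w) dy, which multiplied by dz ∧ dw gives (-w) dy ∧ dz ∧ dw
Collecting like 3-forms: d(omega) = (-3*x) dx ∧ dz ∧ dw + (-3*w) dy ∧ dz ∧ dw.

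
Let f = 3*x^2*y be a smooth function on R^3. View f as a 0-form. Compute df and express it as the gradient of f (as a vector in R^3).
df = (6*x*y) dx + (3*x^2) dy + (0) dz; grad f = (6*x*y, 3*x^2, 0)

For a 0-form f, d f = (∂f/∂x) dx + (∂f/∂y) dy + (∂f/∂z) dz. The components of the vector representation are exactly the entries of grad f in Cartesian coordinates:
  ∂f/∂x = 6*x*y
  ∂f/∂y = 3*x^2
  ∂f/∂z = 0.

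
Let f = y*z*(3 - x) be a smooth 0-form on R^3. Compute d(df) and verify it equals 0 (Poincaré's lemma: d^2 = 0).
d(df) = 0

Step 1: df = sum_i (∂f/∂x_i) dx_i = (-y*z) dx + (z*(3 - x)) dy + (y*(3 - x)) dz.
Step 2: Apply d again. Using the 1-form formula, the coefficient of dx ∧ dy in d(df) is ∂^2 f/∂x ∂y - ∂^2 f/∂y ∂x = (-z) - (-z) = 0 (equality of mixed partials for smooth f).
Similarly for dx ∧ dz and dy ∧ dz — all coefficients vanish. So d(df) = 0.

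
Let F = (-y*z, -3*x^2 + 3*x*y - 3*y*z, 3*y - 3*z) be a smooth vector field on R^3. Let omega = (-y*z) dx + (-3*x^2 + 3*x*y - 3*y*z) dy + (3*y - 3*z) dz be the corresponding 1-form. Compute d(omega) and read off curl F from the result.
d(omega) = (3*y + 3) dy ∧ dz + (-y) dz ∧ dx + (-6*x + 3*y + z) dx ∧ dy; curl F = (3*y + 3, -y, -6*x + 3*y + z)

d omega = sum_{i<j} (∂f_j/∂x_i - ∂f_i/∂x_j) dx_i ∧ dx_j. Under the identification (dy ∧ dz, dz ∧ dx, dx ∧ dy) ↔ (e_x, e_y, e_z), the coefficients are exactly the components of curl F. Compute:
  ∂R/∂y - ∂Q/∂z = (3) - (-3*y) = 3*y + 3
  ∂P/∂z - ∂R/∂x = (-y) - (0) = -y
  ∂Q/∂x - ∂P/∂y = (-6*x + 3*y) - (-z) = -6*x + 3*y + z.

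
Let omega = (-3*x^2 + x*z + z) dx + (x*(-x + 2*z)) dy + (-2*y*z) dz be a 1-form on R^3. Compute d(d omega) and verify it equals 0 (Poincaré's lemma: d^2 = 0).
d(d omega) = 0

Step 1: d omega = sum_{i<j} (∂f_j/∂x_i - ∂f_i/∂x_j) dx_i ∧ dx_j:
  coeff of dx ∧ dy: -2*x + 2*z
  coeff of dx ∧ dz: -x - 1
  coeff of dy ∧ dz: -2*x - 2*z
Step 2: Apply d again to each 2-form coefficient. The only possible 3-form in R^3 is dx ∧ dy ∧ dz, with coefficient
  ∂(coeff of dy∧dz)/∂x - ∂(coeff of dx∧dz)/∂y + ∂(coeff of dx∧dy)/∂z
  = ∂/∂x (-2*x - 2*z) - ∂/∂y (-x - 1) + ∂/∂z (-2*x + 2*z).
Each of these terms simplifies to sums of mixed partials that cancel in pairs. The result is 0 (by equality of mixed partials for smooth functions — Schwarz / Clairaut).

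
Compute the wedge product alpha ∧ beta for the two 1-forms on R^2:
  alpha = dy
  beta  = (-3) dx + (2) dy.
alpha ∧ beta = (3) dx ∧ dy

Distribute the wedge, using dx_i ∧ dx_j = -dx_j ∧ dx_i and dx_i ∧ dx_i = 0. For each pair (i, j) with i < j, the coefficient of dx_i ∧ dx_j in alpha ∧ beta is (alpha_i * beta_j - alpha_j * beta_i). Collecting: alpha ∧ beta = (3) dx ∧ dy.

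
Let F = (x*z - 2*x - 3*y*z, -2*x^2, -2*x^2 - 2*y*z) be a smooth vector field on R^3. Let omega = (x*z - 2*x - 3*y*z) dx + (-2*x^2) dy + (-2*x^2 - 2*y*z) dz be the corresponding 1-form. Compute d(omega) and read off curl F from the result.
d(omega) = (-2*z) dy ∧ dz + (5*x - 3*y) dz ∧ dx + (-4*x + 3*z) dx ∧ dy; curl F = (-2*z, 5*x - 3*y, -4*x + 3*z)

d omega = sum_{i<j} (∂f_j/∂x_i - ∂f_i/∂x_j) dx_i ∧ dx_j. Under the identification (dy ∧ dz, dz ∧ dx, dx ∧ dy) ↔ (e_x, e_y, e_z), the coefficients are exactly the components of curl F. Compute:
  ∂R/∂y - ∂Q/∂z = (-2*z) - (0) = -2*z
  ∂P/∂z - ∂R/∂x = (x - 3*y) - (-4*x) = 5*x - 3*y
  ∂Q/∂x - ∂P/∂y = (-4*x) - (-3*z) = -4*x + 3*z.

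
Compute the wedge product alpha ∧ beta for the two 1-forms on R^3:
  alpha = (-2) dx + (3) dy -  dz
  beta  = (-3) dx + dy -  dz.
alpha ∧ beta = (7) dx ∧ dy + (-1) dx ∧ dz + (-2) dy ∧ dz

Distribute the wedge, using dx_i ∧ dx_j = -dx_j ∧ dx_i and dx_i ∧ dx_i = 0. For each pair (i, j) with i < j, the coefficient of dx_i ∧ dx_j in alpha ∧ beta is (alpha_i * beta_j - alpha_j * beta_i). Collecting: alpha ∧ beta = (7) dx ∧ dy + (-1) dx ∧ dz + (-2) dy ∧ dz.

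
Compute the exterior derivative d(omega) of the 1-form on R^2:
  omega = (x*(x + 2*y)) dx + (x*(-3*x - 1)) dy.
d(omega) = (-8*x - 1) dx ∧ dy

For a 1-form omega = sum_i f_i dx_i, the exterior derivative is
  d(omega) = sum_{i < j} (∂f_j/∂x_i - ∂f_i/∂x_j) dx_i ∧ dx_j.
  coefficient of dx ∧ dy: ∂f_2/∂x - ∂f_1/∂y = ∂(x*(-3*x - 1))/∂x - ∂(x*(x + 2*y))/∂y = -8*x - 1
Assembling: d(omega) = (-8*x - 1) dx ∧ dy.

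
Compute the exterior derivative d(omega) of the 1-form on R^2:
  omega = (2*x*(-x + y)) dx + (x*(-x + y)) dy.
d(omega) = (-4*x + y) dx ∧ dy

For a 1-form omega = sum_i f_i dx_i, the exterior derivative is
  d(omega) = sum_{i < j} (∂f_j/∂x_i - ∂f_i/∂x_j) dx_i ∧ dx_j.
  coefficient of dx ∧ dy: ∂f_2/∂x - ∂f_1/∂y = ∂(x*(-x + y))/∂x - ∂(2*x*(-x + y))/∂y = -4*x + y
Assembling: d(omega) = (-4*x + y) dx ∧ dy.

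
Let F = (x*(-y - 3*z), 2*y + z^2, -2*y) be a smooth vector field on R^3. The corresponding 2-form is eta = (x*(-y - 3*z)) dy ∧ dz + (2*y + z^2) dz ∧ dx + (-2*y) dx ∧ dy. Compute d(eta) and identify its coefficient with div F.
d(eta) = (-y - 3*z + 2) dx ∧ dy ∧ dz; div F = -y - 3*z + 2

For a 2-form in R^3 of the form above, applying d gives a 3-form with coefficient ∂P/∂x + ∂Q/∂y + ∂R/∂z:
  ∂P/∂x = -y - 3*z
  ∂Q/∂y = 2
  ∂R/∂z = 0
Sum = -y - 3*z + 2, which is exactly div F.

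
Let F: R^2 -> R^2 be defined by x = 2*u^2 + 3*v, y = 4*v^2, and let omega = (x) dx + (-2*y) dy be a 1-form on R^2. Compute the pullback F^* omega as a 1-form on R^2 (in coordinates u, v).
F^* omega = (8*u^3 + 12*u*v) du + (6*u^2 - 64*v^3 + 9*v) dv

Using F^*(f dg) = (f ∘ F) d(g ∘ F), substitute each coordinate x_i by F_i(u, v) in f_i, and replace dx_i by d F_i = (∂F_i/∂u) du + (∂F_i/∂v) dv.
  For the x component: f_1(F) = 2*u^2 + 3*v; d F_1 = (4*u) du + (3) dv
  For the y component: f_2(F) = -8*v^2; d F_2 = (0) du + (8*v) dv
Combining and collecting du, dv coefficients:
  coeff of du: 8*u^3 + 12*u*v
  coeff of dv: 6*u^2 - 64*v^3 + 9*v
F^* omega = (8*u^3 + 12*u*v) du + (6*u^2 - 64*v^3 + 9*v) dv.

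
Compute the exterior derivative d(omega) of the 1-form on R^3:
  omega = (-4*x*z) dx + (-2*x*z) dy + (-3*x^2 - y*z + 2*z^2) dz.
d(omega) = (-2*z) dx ∧ dy + (-2*x) dx ∧ dz + (2*x - z) dy ∧ dz

For a 1-form omega = sum_i f_i dx_i, the exterior derivative is
  d(omega) = sum_{i < j} (∂f_j/∂x_i - ∂f_i/∂x_j) dx_i ∧ dx_j.
  coefficient of dx ∧ dy: ∂f_2/∂x - ∂f_1/∂y = ∂(-2*x*z)/∂x - ∂(-4*x*z)/∂y = -2*z
  coefficient of dx ∧ dz: ∂f_3/∂x - ∂f_1/∂z = ∂(-3*x^2 - y*z + 2*z^2)/∂x - ∂(-4*x*z)/∂z = -2*x
  coefficient of dy ∧ dz: ∂f_3/∂y - ∂f_2/∂z = ∂(-3*x^2 - y*z + 2*z^2)/∂y - ∂(-2*x*z)/∂z = 2*x - z
Assembling: d(omega) = (-2*z) dx ∧ dy + (-2*x) dx ∧ dz + (2*x - z) dy ∧ dz.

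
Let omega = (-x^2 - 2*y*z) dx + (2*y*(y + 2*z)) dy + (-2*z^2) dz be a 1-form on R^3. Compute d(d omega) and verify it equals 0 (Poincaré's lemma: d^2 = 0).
d(d omega) = 0

Step 1: d omega = sum_{i<j} (∂f_j/∂x_i - ∂f_i/∂x_j) dx_i ∧ dx_j:
  coeff of dx ∧ dy: 2*z
  coeff of dx ∧ dz: 2*y
  coeff of dy ∧ dz: -4*y
Step 2: Apply d again to each 2-form coefficient. The only possible 3-form in R^3 is dx ∧ dy ∧ dz, with coefficient
  ∂(coeff of dy∧dz)/∂x - ∂(coeff of dx∧dz)/∂y + ∂(coeff of dx∧dy)/∂z
  = ∂/∂x (-4*y) - ∂/∂y (2*y) + ∂/∂z (2*z).
Each of these terms simplifies to sums of mixed partials that cancel in pairs. The result is 0 (by equality of mixed partials for smooth functions — Schwarz / Clairaut).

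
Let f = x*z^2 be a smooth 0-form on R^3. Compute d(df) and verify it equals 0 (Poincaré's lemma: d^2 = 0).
d(df) = 0

Step 1: df = sum_i (∂f/∂x_i) dx_i = (z^2) dx + (0) dy + (2*x*z) dz.
Step 2: Apply d again. Using the 1-form formula, the coefficient of dx ∧ dy in d(df) is ∂^2 f/∂x ∂y - ∂^2 f/∂y ∂x = (0) - (0) = 0 (equality of mixed partials for smooth f).
Similarly for dx ∧ dz and dy ∧ dz — all coefficients vanish. So d(df) = 0.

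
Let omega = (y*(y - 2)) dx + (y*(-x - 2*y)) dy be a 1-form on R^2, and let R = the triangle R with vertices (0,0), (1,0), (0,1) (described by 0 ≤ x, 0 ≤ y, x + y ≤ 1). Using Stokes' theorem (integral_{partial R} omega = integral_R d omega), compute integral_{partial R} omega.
integral_(partial R) omega = 1/2

Stokes: integral_partial_R omega = integral_R d omega with d omega = (∂Q/∂x - ∂P/∂y) dx ∧ dy.
  ∂Q/∂x = -y
  ∂P/∂y = 2*y - 2
  integrand = ∂Q/∂x - ∂P/∂y = 2 - 3*y.
Integrating over R: integral_0^1 integral_0^{1-x} (2 - 3*y) dy dx = 1/2.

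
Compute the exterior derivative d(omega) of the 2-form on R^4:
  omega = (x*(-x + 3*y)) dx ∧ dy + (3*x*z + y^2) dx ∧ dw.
d(omega) = (-2*y) dx ∧ dy ∧ dw + (-3*x) dx ∧ dz ∧ dw

For a 2-form omega = sum_{i<j} g_{ij} dx_i ∧ dx_j, the exterior derivative is
  d(omega) = sum_{i<j} d(g_{ij}) ∧ dx_i ∧ dx_j = sum_{i<j, k} (∂g_{ij}/∂x_k) dx_k ∧ dx_i ∧ dx_j.
Expand each term, using dx_k ∧ dx_i ∧ dx_j = sgn(permutation) dx_{(a)} ∧ dx_{(b)} ∧ dx_{(c)} with (a < b < c) sorted:
  d(3*x*z + y^2) includes (∂/∂y)(3*x*z + y^2) dy = (2*y) dy, which multiplied by dx ∧ dw gives (-2*y) dx ∧ dy ∧ dw
  d(3*x*z + y^2) includes (∂/∂z)(3*x*z + y^2) dz = (3*x) dz, which multiplied by dx ∧ dw gives (-3*x) dx ∧ dz ∧ dw
Collecting like 3-forms: d(omega) = (-2*y) dx ∧ dy ∧ dw + (-3*x) dx ∧ dz ∧ dw.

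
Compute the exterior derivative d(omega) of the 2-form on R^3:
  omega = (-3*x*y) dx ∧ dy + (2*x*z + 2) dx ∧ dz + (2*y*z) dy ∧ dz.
d(omega) = 0

For a 2-form omega = sum_{i<j} g_{ij} dx_i ∧ dx_j, the exterior derivative is
  d(omega) = sum_{i<j} d(g_{ij}) ∧ dx_i ∧ dx_j = sum_{i<j, k} (∂g_{ij}/∂x_k) dx_k ∧ dx_i ∧ dx_j.
Expand each term, using dx_k ∧ dx_i ∧ dx_j = sgn(permutation) dx_{(a)} ∧ dx_{(b)} ∧ dx_{(c)} with (a < b < c) sorted:

Collecting like 3-forms: d(omega) = 0.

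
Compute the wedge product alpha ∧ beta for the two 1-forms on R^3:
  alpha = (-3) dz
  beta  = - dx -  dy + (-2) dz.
alpha ∧ beta = (-3) dx ∧ dz + (-3) dy ∧ dz

Distribute the wedge, using dx_i ∧ dx_j = -dx_j ∧ dx_i and dx_i ∧ dx_i = 0. For each pair (i, j) with i < j, the coefficient of dx_i ∧ dx_j in alpha ∧ beta is (alpha_i * beta_j - alpha_j * beta_i). Collecting: alpha ∧ beta = (-3) dx ∧ dz + (-3) dy ∧ dz.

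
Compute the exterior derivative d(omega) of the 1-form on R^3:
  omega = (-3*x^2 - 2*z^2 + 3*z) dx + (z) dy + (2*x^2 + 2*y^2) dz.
d(omega) = (4*x + 4*z - 3) dx ∧ dz + (4*y - 1) dy ∧ dz

For a 1-form omega = sum_i f_i dx_i, the exterior derivative is
  d(omega) = sum_{i < j} (∂f_j/∂x_i - ∂f_i/∂x_j) dx_i ∧ dx_j.
  coefficient of dx ∧ dz: ∂f_3/∂x - ∂f_1/∂z = ∂(2*x^2 + 2*y^2)/∂x - ∂(-3*x^2 - 2*z^2 + 3*z)/∂z = 4*x + 4*z - 3
  coefficient of dy ∧ dz: ∂f_3/∂y - ∂f_2/∂z = ∂(2*x^2 + 2*y^2)/∂y - ∂(z)/∂z = 4*y - 1
Assembling: d(omega) = (4*x + 4*z - 3) dx ∧ dz + (4*y - 1) dy ∧ dz.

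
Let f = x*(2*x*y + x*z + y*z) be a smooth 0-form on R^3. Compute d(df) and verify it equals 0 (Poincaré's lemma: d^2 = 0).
d(df) = 0

Step 1: df = sum_i (∂f/∂x_i) dx_i = (4*x*y + 2*x*z + y*z) dx + (x*(2*x + z)) dy + (x*(x + y)) dz.
Step 2: Apply d again. Using the 1-form formula, the coefficient of dx ∧ dy in d(df) is ∂^2 f/∂x ∂y - ∂^2 f/∂y ∂x = (4*x + z) - (4*x + z) = 0 (equality of mixed partials for smooth f).
Similarly for dx ∧ dz and dy ∧ dz — all coefficients vanish. So d(df) = 0.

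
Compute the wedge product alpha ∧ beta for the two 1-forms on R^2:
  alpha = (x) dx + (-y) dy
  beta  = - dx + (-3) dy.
alpha ∧ beta = (-3*x - y) dx ∧ dy

Distribute the wedge, using dx_i ∧ dx_j = -dx_j ∧ dx_i and dx_i ∧ dx_i = 0. For each pair (i, j) with i < j, the coefficient of dx_i ∧ dx_j in alpha ∧ beta is (alpha_i * beta_j - alpha_j * beta_i). Collecting: alpha ∧ beta = (-3*x - y) dx ∧ dy.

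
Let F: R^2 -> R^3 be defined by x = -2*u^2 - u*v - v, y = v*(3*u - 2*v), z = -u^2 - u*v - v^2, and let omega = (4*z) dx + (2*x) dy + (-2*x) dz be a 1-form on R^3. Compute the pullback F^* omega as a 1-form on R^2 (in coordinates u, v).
F^* omega = (8*u^3 + 12*u*v^2 - 4*u*v + 4*v^3 - 8*v^2) du + (-12*u^3 + 4*u^2*v + 4*u^2 + 8*u*v^2 - 4*u*v + 8*v^2) dv

Using F^*(f dg) = (f ∘ F) d(g ∘ F), substitute each coordinate x_i by F_i(u, v) in f_i, and replace dx_i by d F_i = (∂F_i/∂u) du + (∂F_i/∂v) dv.
  For the x component: f_1(F) = -4*u^2 - 4*u*v - 4*v^2; d F_1 = (-4*u - v) du + (-u - 1) dv
  For the y component: f_2(F) = -4*u^2 - 2*u*v - 2*v; d F_2 = (3*v) du + (3*u - 4*v) dv
  For the z component: f_3(F) = 4*u^2 + 2*u*v + 2*v; d F_3 = (-2*u - v) du + (-u - 2*v) dv
Combining and collecting du, dv coefficients:
  coeff of du: 8*u^3 + 12*u*v^2 - 4*u*v + 4*v^3 - 8*v^2
  coeff of dv: -12*u^3 + 4*u^2*v + 4*u^2 + 8*u*v^2 - 4*u*v + 8*v^2
F^* omega = (8*u^3 + 12*u*v^2 - 4*u*v + 4*v^3 - 8*v^2) du + (-12*u^3 + 4*u^2*v + 4*u^2 + 8*u*v^2 - 4*u*v + 8*v^2) dv.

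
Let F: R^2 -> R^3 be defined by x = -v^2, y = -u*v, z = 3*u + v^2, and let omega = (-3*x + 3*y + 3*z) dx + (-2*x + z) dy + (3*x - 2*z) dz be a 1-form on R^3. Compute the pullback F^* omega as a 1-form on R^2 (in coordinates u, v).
F^* omega = (-3*u*v - 18*u - 3*v^3 - 15*v^2) du + (-3*u^2 + 3*u*v^2 - 30*u*v - 22*v^3) dv

Using F^*(f dg) = (f ∘ F) d(g ∘ F), substitute each coordinate x_i by F_i(u, v) in f_i, and replace dx_i by d F_i = (∂F_i/∂u) du + (∂F_i/∂v) dv.
  For the x component: f_1(F) = -3*u*v + 9*u + 6*v^2; d F_1 = (0) du + (-2*v) dv
  For the y component: f_2(F) = 3*u + 3*v^2; d F_2 = (-v) du + (-u) dv
  For the z component: f_3(F) = -6*u - 5*v^2; d F_3 = (3) du + (2*v) dv
Combining and collecting du, dv coefficients:
  coeff of du: -3*u*v - 18*u - 3*v^3 - 15*v^2
  coeff of dv: -3*u^2 + 3*u*v^2 - 30*u*v - 22*v^3
F^* omega = (-3*u*v - 18*u - 3*v^3 - 15*v^2) du + (-3*u^2 + 3*u*v^2 - 30*u*v - 22*v^3) dv.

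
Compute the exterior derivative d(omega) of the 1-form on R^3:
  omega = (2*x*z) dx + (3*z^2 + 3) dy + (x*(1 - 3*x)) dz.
d(omega) = (1 - 8*x) dx ∧ dz + (-6*z) dy ∧ dz

For a 1-form omega = sum_i f_i dx_i, the exterior derivative is
  d(omega) = sum_{i < j} (∂f_j/∂x_i - ∂f_i/∂x_j) dx_i ∧ dx_j.
  coefficient of dx ∧ dz: ∂f_3/∂x - ∂f_1/∂z = ∂(x*(1 - 3*x))/∂x - ∂(2*x*z)/∂z = 1 - 8*x
  coefficient of dy ∧ dz: ∂f_3/∂y - ∂f_2/∂z = ∂(x*(1 - 3*x))/∂y - ∂(3*z^2 + 3)/∂z = -6*z
Assembling: d(omega) = (1 - 8*x) dx ∧ dz + (-6*z) dy ∧ dz.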